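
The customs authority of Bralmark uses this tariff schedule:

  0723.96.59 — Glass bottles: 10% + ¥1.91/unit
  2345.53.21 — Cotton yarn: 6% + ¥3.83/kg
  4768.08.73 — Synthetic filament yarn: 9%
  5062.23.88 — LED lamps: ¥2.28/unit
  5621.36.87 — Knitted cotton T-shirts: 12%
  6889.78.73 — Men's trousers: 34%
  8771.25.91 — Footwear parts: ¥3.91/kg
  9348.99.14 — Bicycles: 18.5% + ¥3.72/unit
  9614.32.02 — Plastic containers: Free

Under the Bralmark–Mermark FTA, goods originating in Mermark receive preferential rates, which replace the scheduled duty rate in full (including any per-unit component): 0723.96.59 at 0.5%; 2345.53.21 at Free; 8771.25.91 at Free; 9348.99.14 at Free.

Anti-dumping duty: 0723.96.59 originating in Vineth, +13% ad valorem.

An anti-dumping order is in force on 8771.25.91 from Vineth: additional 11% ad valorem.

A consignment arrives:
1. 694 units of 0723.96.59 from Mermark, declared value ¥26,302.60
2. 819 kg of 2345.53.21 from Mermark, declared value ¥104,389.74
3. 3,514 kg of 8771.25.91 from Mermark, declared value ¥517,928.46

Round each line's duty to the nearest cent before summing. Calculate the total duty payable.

¥131.51

Line 1 (0723.96.59, Mermark, 694 units, ¥26,302.60):
Base rate for 0723.96.59 is 10% + ¥1.91/unit.
Origin Mermark qualifies under the Bralmark–Mermark agreement and 0723.96.59 is covered: preferential rate 0.5% applies instead.
The additional-duty order on 0723.96.59 targets Vineth, not Mermark; it does not apply.
Duty = ¥26,302.60 × 0.5% = ¥131.51.
Line 2 (2345.53.21, Mermark, 819 kg, ¥104,389.74):
Base rate for 2345.53.21 is 6% + ¥3.83/kg.
Origin Mermark qualifies under the Bralmark–Mermark agreement and 2345.53.21 is covered: preferential rate Free applies instead.
Duty = ¥104,389.74 × 0% = ¥0.00.
Line 3 (8771.25.91, Mermark, 3,514 kg, ¥517,928.46):
Base rate for 8771.25.91 is ¥3.91/kg.
Origin Mermark qualifies under the Bralmark–Mermark agreement and 8771.25.91 is covered: preferential rate Free applies instead.
The additional-duty order on 8771.25.91 targets Vineth, not Mermark; it does not apply.
Duty = ¥517,928.46 × 0% = ¥0.00.
Total = ¥131.51 + ¥0.00 + ¥0.00 = ¥131.51.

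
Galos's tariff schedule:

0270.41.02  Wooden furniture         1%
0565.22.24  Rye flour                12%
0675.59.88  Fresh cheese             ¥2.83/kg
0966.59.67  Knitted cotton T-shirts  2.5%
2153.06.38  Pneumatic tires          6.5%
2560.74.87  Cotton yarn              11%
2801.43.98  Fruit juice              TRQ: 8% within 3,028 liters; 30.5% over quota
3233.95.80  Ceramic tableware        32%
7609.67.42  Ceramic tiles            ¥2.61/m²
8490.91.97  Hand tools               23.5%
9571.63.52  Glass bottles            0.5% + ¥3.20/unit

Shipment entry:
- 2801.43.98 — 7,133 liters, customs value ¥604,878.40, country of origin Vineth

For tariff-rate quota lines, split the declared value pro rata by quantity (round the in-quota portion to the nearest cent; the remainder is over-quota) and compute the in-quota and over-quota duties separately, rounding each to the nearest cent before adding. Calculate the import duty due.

Line 1 (2801.43.98, Vineth, 7,133 liters, ¥604,878.40):
Code 2801.43.98 is under a tariff-rate quota (threshold 3,028 liters). In-quota: 3,028 liters at 8%; over-quota: 4,105 liters at 30.5%.
Pro-rata value split: in-quota = ¥604,878.40 × 3,028/7,133 = ¥256,774.40; over-quota = ¥604,878.40 − ¥256,774.40 = ¥348,104.00.
In-quota duty = ¥256,774.40 × 8% = ¥20,541.95. Over-quota duty = ¥348,104.00 × 30.5% = ¥106,171.72.
Line duty = ¥20,541.95 + ¥106,171.72 = ¥126,713.67.

¥126,713.67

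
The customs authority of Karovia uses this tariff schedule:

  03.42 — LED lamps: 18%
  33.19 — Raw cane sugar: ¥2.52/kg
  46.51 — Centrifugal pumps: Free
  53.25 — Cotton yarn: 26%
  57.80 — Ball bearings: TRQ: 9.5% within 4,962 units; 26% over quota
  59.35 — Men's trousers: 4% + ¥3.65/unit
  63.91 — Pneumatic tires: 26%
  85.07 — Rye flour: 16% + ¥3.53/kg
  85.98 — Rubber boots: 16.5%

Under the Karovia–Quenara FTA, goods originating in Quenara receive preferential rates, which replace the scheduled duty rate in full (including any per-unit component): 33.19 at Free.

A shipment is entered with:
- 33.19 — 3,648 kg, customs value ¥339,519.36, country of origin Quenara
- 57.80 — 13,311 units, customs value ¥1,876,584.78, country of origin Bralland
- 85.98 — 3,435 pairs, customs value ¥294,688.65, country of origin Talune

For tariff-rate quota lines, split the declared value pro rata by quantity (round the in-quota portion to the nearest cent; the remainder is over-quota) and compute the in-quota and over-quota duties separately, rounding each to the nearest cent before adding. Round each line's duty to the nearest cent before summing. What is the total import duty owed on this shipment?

¥421,111.12

Line 1 (33.19, Quenara, 3,648 kg, ¥339,519.36):
Base rate for 33.19 is ¥2.52/kg.
Origin Quenara qualifies under the Karovia–Quenara agreement and 33.19 is covered: preferential rate Free applies instead.
Duty = ¥339,519.36 × 0% = ¥0.00.
Line 2 (57.80, Bralland, 13,311 units, ¥1,876,584.78):
Code 57.80 is under a tariff-rate quota (threshold 4,962 units). In-quota: 4,962 units at 9.5%; over-quota: 8,349 units at 26%.
Pro-rata value split: in-quota = ¥1,876,584.78 × 4,962/13,311 = ¥699,542.76; over-quota = ¥1,876,584.78 − ¥699,542.76 = ¥1,177,042.02.
In-quota duty = ¥699,542.76 × 9.5% = ¥66,456.56. Over-quota duty = ¥1,177,042.02 × 26% = ¥306,030.93.
Line duty = ¥66,456.56 + ¥306,030.93 = ¥372,487.49.
Line 3 (85.98, Talune, 3,435 pairs, ¥294,688.65):
Base rate for 85.98 is 16.5%.
Duty = ¥294,688.65 × 16.5% = ¥48,623.63.
Total = ¥0.00 + ¥372,487.49 + ¥48,623.63 = ¥421,111.12.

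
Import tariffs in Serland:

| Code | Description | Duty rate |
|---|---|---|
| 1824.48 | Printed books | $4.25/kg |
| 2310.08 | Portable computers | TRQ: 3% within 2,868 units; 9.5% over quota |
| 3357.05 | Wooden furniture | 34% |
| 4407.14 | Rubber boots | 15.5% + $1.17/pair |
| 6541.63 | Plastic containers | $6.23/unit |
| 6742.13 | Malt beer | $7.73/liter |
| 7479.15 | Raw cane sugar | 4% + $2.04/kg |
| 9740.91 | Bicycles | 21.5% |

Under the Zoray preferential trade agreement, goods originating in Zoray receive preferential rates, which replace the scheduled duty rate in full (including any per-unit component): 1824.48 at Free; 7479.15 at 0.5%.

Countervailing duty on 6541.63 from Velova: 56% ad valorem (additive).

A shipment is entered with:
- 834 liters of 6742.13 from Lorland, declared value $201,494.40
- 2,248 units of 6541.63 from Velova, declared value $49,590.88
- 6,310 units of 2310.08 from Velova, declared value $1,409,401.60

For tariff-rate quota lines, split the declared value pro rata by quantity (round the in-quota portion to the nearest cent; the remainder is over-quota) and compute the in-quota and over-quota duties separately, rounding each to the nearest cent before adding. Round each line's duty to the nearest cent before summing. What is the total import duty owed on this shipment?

$140,477.13

Line 1 (6742.13, Lorland, 834 liters, $201,494.40):
Base rate for 6742.13 is $7.73/liter.
Duty = 834 × $7.73 = $6,446.82.
Line 2 (6541.63, Velova, 2,248 units, $49,590.88):
Base rate for 6541.63 is $6.23/unit.
Additional duty on 6541.63 from Velova: +56% ad valorem. Applied ad valorem rate = 56%.
Duty = $49,590.88 × 56% + 2,248 × $6.23 = $41,775.93.
Line 3 (2310.08, Velova, 6,310 units, $1,409,401.60):
Code 2310.08 is under a tariff-rate quota (threshold 2,868 units). In-quota: 2,868 units at 3%; over-quota: 3,442 units at 9.5%.
Pro-rata value split: in-quota = $1,409,401.60 × 2,868/6,310 = $640,596.48; over-quota = $1,409,401.60 − $640,596.48 = $768,805.12.
In-quota duty = $640,596.48 × 3% = $19,217.89. Over-quota duty = $768,805.12 × 9.5% = $73,036.49.
Line duty = $19,217.89 + $73,036.49 = $92,254.38.
Total = $6,446.82 + $41,775.93 + $92,254.38 = $140,477.13.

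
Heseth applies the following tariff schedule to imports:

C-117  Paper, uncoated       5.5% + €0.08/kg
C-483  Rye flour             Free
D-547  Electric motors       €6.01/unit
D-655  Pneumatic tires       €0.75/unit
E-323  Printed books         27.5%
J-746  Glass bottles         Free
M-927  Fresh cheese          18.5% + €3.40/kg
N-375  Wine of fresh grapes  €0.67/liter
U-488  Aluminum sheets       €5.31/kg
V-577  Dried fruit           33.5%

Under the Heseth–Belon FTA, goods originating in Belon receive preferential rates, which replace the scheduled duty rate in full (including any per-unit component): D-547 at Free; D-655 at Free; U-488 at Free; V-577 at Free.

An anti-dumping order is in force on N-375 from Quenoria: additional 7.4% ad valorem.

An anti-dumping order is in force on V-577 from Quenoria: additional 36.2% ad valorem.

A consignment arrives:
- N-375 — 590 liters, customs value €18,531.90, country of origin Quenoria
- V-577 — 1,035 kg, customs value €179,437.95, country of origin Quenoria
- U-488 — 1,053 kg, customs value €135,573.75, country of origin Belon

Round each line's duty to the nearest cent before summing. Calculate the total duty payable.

€126,834.91

Line 1 (N-375, Quenoria, 590 liters, €18,531.90):
Base rate for N-375 is €0.67/liter.
Additional duty on N-375 from Quenoria: +7.4% ad valorem. Applied ad valorem rate = 7.4%.
Duty = €18,531.90 × 7.4% + 590 × €0.67 = €1,766.66.
Line 2 (V-577, Quenoria, 1,035 kg, €179,437.95):
Base rate for V-577 is 33.5%.
V-577 has an FTA preferential rate, but origin Quenoria is not Belon; base rate stands.
Additional duty on V-577 from Quenoria: +36.2%. Applied ad valorem rate: 33.5% + 36.2% = 69.7%.
Duty = €179,437.95 × 69.7% = €125,068.25.
Line 3 (U-488, Belon, 1,053 kg, €135,573.75):
Base rate for U-488 is €5.31/kg.
Origin Belon qualifies under the Heseth–Belon agreement and U-488 is covered: preferential rate Free applies instead.
Duty = €135,573.75 × 0% = €0.00.
Total = €1,766.66 + €125,068.25 + €0.00 = €126,834.91.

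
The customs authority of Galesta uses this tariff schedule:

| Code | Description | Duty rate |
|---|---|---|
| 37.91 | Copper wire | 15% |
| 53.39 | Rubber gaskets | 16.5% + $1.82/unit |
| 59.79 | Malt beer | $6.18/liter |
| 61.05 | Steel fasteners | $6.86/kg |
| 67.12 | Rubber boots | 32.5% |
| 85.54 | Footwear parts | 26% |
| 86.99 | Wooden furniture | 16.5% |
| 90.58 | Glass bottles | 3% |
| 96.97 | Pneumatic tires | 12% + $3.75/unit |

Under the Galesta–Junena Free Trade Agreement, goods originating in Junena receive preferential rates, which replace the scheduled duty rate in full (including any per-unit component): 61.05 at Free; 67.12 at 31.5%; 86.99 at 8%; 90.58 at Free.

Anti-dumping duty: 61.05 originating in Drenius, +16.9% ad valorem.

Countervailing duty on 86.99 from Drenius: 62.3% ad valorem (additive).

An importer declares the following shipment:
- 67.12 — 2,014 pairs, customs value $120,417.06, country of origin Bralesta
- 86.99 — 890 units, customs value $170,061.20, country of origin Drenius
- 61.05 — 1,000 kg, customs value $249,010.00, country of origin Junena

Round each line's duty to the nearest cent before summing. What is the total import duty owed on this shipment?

$173,143.77

Line 1 (67.12, Bralesta, 2,014 pairs, $120,417.06):
Base rate for 67.12 is 32.5%.
67.12 has an FTA preferential rate, but origin Bralesta is not Junena; base rate stands.
Duty = $120,417.06 × 32.5% = $39,135.54.
Line 2 (86.99, Drenius, 890 units, $170,061.20):
Base rate for 86.99 is 16.5%.
86.99 has an FTA preferential rate, but origin Drenius is not Junena; base rate stands.
Additional duty on 86.99 from Drenius: +62.3%. Applied ad valorem rate: 16.5% + 62.3% = 78.8%.
Duty = $170,061.20 × 78.8% = $134,008.23.
Line 3 (61.05, Junena, 1,000 kg, $249,010.00):
Base rate for 61.05 is $6.86/kg.
Origin Junena qualifies under the Galesta–Junena agreement and 61.05 is covered: preferential rate Free applies instead.
The additional-duty order on 61.05 targets Drenius, not Junena; it does not apply.
Duty = $249,010.00 × 0% = $0.00.
Total = $39,135.54 + $134,008.23 + $0.00 = $173,143.77.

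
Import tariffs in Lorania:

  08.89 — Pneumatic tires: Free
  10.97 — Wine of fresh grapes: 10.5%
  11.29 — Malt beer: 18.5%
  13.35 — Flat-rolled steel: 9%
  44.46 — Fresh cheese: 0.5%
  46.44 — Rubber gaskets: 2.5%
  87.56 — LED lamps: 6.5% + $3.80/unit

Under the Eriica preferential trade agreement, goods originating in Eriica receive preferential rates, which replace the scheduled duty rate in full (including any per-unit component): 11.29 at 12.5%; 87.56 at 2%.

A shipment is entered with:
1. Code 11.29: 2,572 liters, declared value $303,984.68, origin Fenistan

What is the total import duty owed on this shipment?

Line 1 (11.29, Fenistan, 2,572 liters, $303,984.68):
Base rate for 11.29 is 18.5%.
11.29 has an FTA preferential rate, but origin Fenistan is not Eriica; base rate stands.
Duty = $303,984.68 × 18.5% = $56,237.17.

$56,237.17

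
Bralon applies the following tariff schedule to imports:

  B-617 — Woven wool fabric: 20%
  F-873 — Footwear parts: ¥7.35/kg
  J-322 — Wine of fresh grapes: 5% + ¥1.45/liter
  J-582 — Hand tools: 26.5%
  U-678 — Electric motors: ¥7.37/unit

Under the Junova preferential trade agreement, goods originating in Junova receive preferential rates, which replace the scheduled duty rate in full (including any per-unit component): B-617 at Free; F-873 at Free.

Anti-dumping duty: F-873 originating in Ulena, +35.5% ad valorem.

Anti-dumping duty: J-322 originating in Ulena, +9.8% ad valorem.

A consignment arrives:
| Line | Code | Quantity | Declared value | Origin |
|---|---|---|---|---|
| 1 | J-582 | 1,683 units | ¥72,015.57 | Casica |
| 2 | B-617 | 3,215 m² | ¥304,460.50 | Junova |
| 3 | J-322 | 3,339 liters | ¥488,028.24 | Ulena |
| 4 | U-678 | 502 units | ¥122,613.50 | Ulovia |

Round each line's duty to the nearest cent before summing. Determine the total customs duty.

Line 1 (J-582, Casica, 1,683 units, ¥72,015.57):
Base rate for J-582 is 26.5%.
Duty = ¥72,015.57 × 26.5% = ¥19,084.13.
Line 2 (B-617, Junova, 3,215 m², ¥304,460.50):
Base rate for B-617 is 20%.
Origin Junova qualifies under the Bralon–Junova agreement and B-617 is covered: preferential rate Free applies instead.
Duty = ¥304,460.50 × 0% = ¥0.00.
Line 3 (J-322, Ulena, 3,339 liters, ¥488,028.24):
Base rate for J-322 is 5% + ¥1.45/liter.
Additional duty on J-322 from Ulena: +9.8%. Applied ad valorem rate: 5% + 9.8% = 14.8%.
Duty = ¥488,028.24 × 14.8% + 3,339 × ¥1.45 = ¥77,069.73.
Line 4 (U-678, Ulovia, 502 units, ¥122,613.50):
Base rate for U-678 is ¥7.37/unit.
Duty = 502 × ¥7.37 = ¥3,699.74.
Total = ¥19,084.13 + ¥0.00 + ¥77,069.73 + ¥3,699.74 = ¥99,853.60.

¥99,853.60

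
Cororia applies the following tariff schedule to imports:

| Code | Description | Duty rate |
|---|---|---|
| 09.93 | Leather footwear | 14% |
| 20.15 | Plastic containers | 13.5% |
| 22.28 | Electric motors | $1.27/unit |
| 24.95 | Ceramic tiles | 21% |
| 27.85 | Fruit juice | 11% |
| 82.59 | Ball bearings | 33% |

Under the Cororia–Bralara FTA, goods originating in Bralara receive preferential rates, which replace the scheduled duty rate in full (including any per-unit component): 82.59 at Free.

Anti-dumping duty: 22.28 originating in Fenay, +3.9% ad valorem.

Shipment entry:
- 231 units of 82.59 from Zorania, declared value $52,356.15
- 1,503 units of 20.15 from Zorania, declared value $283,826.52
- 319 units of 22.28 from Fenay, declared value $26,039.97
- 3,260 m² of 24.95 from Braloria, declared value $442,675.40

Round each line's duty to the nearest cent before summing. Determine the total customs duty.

Line 1 (82.59, Zorania, 231 units, $52,356.15):
Base rate for 82.59 is 33%.
82.59 has an FTA preferential rate, but origin Zorania is not Bralara; base rate stands.
Duty = $52,356.15 × 33% = $17,277.53.
Line 2 (20.15, Zorania, 1,503 units, $283,826.52):
Base rate for 20.15 is 13.5%.
Duty = $283,826.52 × 13.5% = $38,316.58.
Line 3 (22.28, Fenay, 319 units, $26,039.97):
Base rate for 22.28 is $1.27/unit.
Additional duty on 22.28 from Fenay: +3.9% ad valorem. Applied ad valorem rate = 3.9%.
Duty = $26,039.97 × 3.9% + 319 × $1.27 = $1,420.69.
Line 4 (24.95, Braloria, 3,260 m², $442,675.40):
Base rate for 24.95 is 21%.
Duty = $442,675.40 × 21% = $92,961.83.
Total = $17,277.53 + $38,316.58 + $1,420.69 + $92,961.83 = $149,976.63.

$149,976.63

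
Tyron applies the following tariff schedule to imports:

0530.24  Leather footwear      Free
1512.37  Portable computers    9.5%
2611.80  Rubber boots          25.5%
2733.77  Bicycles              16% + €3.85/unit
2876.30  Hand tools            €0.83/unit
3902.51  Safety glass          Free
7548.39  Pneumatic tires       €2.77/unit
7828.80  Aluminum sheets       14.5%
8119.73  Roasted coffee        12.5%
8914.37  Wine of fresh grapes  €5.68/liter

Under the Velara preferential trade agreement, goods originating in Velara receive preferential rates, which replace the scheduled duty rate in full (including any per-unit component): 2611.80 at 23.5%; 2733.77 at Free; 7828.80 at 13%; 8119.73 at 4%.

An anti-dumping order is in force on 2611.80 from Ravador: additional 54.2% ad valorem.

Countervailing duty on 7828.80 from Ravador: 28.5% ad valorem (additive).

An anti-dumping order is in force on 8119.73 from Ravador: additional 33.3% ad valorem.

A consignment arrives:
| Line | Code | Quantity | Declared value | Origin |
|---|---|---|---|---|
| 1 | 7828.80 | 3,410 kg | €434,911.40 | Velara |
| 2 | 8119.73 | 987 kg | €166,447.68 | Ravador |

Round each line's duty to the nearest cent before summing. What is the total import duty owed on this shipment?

€132,771.52

Line 1 (7828.80, Velara, 3,410 kg, €434,911.40):
Base rate for 7828.80 is 14.5%.
Origin Velara qualifies under the Tyron–Velara agreement and 7828.80 is covered: preferential rate 13% applies instead.
The additional-duty order on 7828.80 targets Ravador, not Velara; it does not apply.
Duty = €434,911.40 × 13% = €56,538.48.
Line 2 (8119.73, Ravador, 987 kg, €166,447.68):
Base rate for 8119.73 is 12.5%.
8119.73 has an FTA preferential rate, but origin Ravador is not Velara; base rate stands.
Additional duty on 8119.73 from Ravador: +33.3%. Applied ad valorem rate: 12.5% + 33.3% = 45.8%.
Duty = €166,447.68 × 45.8% = €76,233.04.
Total = €56,538.48 + €76,233.04 = €132,771.52.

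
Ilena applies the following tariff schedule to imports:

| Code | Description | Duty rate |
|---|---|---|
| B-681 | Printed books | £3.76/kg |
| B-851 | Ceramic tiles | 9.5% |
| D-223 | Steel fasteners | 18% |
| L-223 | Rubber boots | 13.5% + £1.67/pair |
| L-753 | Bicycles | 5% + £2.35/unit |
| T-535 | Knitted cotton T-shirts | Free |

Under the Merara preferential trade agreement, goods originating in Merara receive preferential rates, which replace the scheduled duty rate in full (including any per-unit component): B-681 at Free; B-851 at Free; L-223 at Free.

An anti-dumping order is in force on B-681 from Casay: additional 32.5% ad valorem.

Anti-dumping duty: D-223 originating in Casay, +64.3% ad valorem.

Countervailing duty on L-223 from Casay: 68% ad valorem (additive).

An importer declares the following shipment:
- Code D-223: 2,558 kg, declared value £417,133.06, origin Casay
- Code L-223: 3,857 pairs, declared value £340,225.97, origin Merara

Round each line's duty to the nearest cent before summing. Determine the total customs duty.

Line 1 (D-223, Casay, 2,558 kg, £417,133.06):
Base rate for D-223 is 18%.
Additional duty on D-223 from Casay: +64.3%. Applied ad valorem rate: 18% + 64.3% = 82.3%.
Duty = £417,133.06 × 82.3% = £343,300.51.
Line 2 (L-223, Merara, 3,857 pairs, £340,225.97):
Base rate for L-223 is 13.5% + £1.67/pair.
Origin Merara qualifies under the Ilena–Merara agreement and L-223 is covered: preferential rate Free applies instead.
The additional-duty order on L-223 targets Casay, not Merara; it does not apply.
Duty = £340,225.97 × 0% = £0.00.
Total = £343,300.51 + £0.00 = £343,300.51.

£343,300.51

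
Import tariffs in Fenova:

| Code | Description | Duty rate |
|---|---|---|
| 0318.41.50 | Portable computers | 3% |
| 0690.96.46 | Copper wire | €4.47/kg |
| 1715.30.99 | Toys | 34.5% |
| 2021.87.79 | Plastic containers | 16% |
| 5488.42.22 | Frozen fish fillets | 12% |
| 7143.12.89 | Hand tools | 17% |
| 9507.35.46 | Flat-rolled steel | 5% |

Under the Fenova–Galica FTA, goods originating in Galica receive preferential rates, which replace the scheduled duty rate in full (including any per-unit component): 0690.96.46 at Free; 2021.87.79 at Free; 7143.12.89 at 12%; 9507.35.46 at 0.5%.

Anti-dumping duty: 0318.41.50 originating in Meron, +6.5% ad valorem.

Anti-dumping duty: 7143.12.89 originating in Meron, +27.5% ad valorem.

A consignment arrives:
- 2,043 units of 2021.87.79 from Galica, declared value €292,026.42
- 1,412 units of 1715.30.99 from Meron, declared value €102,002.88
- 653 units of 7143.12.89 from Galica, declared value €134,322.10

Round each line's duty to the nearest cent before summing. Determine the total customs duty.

€51,309.64

Line 1 (2021.87.79, Galica, 2,043 units, €292,026.42):
Base rate for 2021.87.79 is 16%.
Origin Galica qualifies under the Fenova–Galica agreement and 2021.87.79 is covered: preferential rate Free applies instead.
Duty = €292,026.42 × 0% = €0.00.
Line 2 (1715.30.99, Meron, 1,412 units, €102,002.88):
Base rate for 1715.30.99 is 34.5%.
Duty = €102,002.88 × 34.5% = €35,190.99.
Line 3 (7143.12.89, Galica, 653 units, €134,322.10):
Base rate for 7143.12.89 is 17%.
Origin Galica qualifies under the Fenova–Galica agreement and 7143.12.89 is covered: preferential rate 12% applies instead.
The additional-duty order on 7143.12.89 targets Meron, not Galica; it does not apply.
Duty = €134,322.10 × 12% = €16,118.65.
Total = €0.00 + €35,190.99 + €16,118.65 = €51,309.64.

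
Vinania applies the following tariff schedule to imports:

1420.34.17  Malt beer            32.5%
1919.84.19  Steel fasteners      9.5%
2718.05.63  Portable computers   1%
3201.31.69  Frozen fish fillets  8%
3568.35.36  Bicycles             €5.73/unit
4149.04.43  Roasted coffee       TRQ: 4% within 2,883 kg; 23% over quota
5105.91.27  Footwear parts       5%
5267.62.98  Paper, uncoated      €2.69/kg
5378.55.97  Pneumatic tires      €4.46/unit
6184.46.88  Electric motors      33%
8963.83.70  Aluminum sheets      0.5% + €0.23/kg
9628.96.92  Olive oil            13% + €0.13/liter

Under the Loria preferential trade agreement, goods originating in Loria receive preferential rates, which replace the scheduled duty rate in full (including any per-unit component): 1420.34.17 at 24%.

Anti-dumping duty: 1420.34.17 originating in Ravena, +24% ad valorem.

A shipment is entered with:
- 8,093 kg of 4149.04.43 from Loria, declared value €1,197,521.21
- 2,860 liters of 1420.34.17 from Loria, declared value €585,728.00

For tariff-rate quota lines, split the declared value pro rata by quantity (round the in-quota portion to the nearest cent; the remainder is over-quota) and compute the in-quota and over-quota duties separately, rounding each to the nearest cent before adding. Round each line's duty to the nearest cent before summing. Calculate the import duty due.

€334,951.07

Line 1 (4149.04.43, Loria, 8,093 kg, €1,197,521.21):
Code 4149.04.43 is under a tariff-rate quota (threshold 2,883 kg). In-quota: 2,883 kg at 4%; over-quota: 5,210 kg at 23%.
Pro-rata value split: in-quota = €1,197,521.21 × 2,883/8,093 = €426,597.51; over-quota = €1,197,521.21 − €426,597.51 = €770,923.70.
In-quota duty = €426,597.51 × 4% = €17,063.90. Over-quota duty = €770,923.70 × 23% = €177,312.45.
Line duty = €17,063.90 + €177,312.45 = €194,376.35.
Line 2 (1420.34.17, Loria, 2,860 liters, €585,728.00):
Base rate for 1420.34.17 is 32.5%.
Origin Loria qualifies under the Vinania–Loria agreement and 1420.34.17 is covered: preferential rate 24% applies instead.
The additional-duty order on 1420.34.17 targets Ravena, not Loria; it does not apply.
Duty = €585,728.00 × 24% = €140,574.72.
Total = €194,376.35 + €140,574.72 = €334,951.07.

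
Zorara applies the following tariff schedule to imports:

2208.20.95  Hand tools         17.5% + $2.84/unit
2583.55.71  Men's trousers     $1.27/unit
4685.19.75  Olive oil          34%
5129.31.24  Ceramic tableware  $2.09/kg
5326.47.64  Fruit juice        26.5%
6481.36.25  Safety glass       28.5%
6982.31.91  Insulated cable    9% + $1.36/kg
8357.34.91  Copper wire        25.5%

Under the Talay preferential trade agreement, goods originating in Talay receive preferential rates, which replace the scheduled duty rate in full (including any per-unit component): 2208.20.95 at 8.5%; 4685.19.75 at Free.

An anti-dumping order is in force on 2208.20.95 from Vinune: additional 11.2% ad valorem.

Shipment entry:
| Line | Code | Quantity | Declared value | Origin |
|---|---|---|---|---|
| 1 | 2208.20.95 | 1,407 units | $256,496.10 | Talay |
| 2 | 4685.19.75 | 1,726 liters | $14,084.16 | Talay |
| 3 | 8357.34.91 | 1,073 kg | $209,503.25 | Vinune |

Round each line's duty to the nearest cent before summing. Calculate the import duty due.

$75,225.50

Line 1 (2208.20.95, Talay, 1,407 units, $256,496.10):
Base rate for 2208.20.95 is 17.5% + $2.84/unit.
Origin Talay qualifies under the Zorara–Talay agreement and 2208.20.95 is covered: preferential rate 8.5% applies instead.
The additional-duty order on 2208.20.95 targets Vinune, not Talay; it does not apply.
Duty = $256,496.10 × 8.5% = $21,802.17.
Line 2 (4685.19.75, Talay, 1,726 liters, $14,084.16):
Base rate for 4685.19.75 is 34%.
Origin Talay qualifies under the Zorara–Talay agreement and 4685.19.75 is covered: preferential rate Free applies instead.
Duty = $14,084.16 × 0% = $0.00.
Line 3 (8357.34.91, Vinune, 1,073 kg, $209,503.25):
Base rate for 8357.34.91 is 25.5%.
Duty = $209,503.25 × 25.5% = $53,423.33.
Total = $21,802.17 + $0.00 + $53,423.33 = $75,225.50.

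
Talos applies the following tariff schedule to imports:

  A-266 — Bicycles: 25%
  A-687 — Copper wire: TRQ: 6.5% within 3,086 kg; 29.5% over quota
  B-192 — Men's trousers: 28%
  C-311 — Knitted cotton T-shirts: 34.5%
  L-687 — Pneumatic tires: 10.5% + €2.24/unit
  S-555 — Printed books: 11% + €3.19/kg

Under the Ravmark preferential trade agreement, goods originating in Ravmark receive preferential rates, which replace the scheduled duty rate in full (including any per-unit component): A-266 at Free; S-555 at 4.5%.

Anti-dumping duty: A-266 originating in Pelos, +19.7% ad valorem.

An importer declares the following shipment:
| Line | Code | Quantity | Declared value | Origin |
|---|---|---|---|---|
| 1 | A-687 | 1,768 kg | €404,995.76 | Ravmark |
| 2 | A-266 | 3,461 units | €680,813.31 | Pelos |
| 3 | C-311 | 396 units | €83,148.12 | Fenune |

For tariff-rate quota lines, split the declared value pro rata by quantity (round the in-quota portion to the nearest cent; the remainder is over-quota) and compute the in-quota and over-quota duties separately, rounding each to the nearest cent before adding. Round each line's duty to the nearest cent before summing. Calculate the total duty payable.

Line 1 (A-687, Ravmark, 1,768 kg, €404,995.76):
Code A-687 is under a tariff-rate quota (threshold 3,086 kg). Quantity 1,768 kg is within the quota, so the in-quota rate 6.5% applies to the full value.
Duty = €404,995.76 × 6.5% = €26,324.72.
Line 2 (A-266, Pelos, 3,461 units, €680,813.31):
Base rate for A-266 is 25%.
A-266 has an FTA preferential rate, but origin Pelos is not Ravmark; base rate stands.
Additional duty on A-266 from Pelos: +19.7%. Applied ad valorem rate: 25% + 19.7% = 44.7%.
Duty = €680,813.31 × 44.7% = €304,323.55.
Line 3 (C-311, Fenune, 396 units, €83,148.12):
Base rate for C-311 is 34.5%.
Duty = €83,148.12 × 34.5% = €28,686.10.
Total = €26,324.72 + €304,323.55 + €28,686.10 = €359,334.37.

€359,334.37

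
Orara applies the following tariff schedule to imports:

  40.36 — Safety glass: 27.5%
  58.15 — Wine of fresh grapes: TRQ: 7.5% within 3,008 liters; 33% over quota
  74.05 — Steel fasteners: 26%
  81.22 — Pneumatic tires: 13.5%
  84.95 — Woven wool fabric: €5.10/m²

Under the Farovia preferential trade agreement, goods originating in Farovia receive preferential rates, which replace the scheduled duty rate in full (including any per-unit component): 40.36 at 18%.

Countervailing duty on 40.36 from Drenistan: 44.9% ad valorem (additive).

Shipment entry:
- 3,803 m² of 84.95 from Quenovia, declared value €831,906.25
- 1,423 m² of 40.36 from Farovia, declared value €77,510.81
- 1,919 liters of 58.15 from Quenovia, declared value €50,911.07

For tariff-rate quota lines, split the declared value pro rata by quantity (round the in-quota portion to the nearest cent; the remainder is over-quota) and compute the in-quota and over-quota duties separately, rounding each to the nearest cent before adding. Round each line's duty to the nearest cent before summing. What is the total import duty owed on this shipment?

€37,165.58

Line 1 (84.95, Quenovia, 3,803 m², €831,906.25):
Base rate for 84.95 is €5.10/m².
Duty = 3,803 × €5.10 = €19,395.30.
Line 2 (40.36, Farovia, 1,423 m², €77,510.81):
Base rate for 40.36 is 27.5%.
Origin Farovia qualifies under the Orara–Farovia agreement and 40.36 is covered: preferential rate 18% applies instead.
The additional-duty order on 40.36 targets Drenistan, not Farovia; it does not apply.
Duty = €77,510.81 × 18% = €13,951.95.
Line 3 (58.15, Quenovia, 1,919 liters, €50,911.07):
Code 58.15 is under a tariff-rate quota (threshold 3,008 liters). Quantity 1,919 liters is within the quota, so the in-quota rate 7.5% applies to the full value.
Duty = €50,911.07 × 7.5% = €3,818.33.
Total = €19,395.30 + €13,951.95 + €3,818.33 = €37,165.58.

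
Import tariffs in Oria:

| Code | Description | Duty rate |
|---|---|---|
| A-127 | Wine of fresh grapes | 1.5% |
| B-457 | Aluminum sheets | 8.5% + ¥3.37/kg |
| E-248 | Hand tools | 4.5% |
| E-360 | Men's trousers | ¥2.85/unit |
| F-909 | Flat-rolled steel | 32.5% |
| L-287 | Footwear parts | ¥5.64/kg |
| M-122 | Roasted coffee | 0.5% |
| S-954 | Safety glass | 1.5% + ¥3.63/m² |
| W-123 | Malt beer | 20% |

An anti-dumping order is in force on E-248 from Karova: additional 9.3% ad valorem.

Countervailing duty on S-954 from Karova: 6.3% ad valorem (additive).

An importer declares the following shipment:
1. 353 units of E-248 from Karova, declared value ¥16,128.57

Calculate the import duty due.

¥2,225.74

Line 1 (E-248, Karova, 353 units, ¥16,128.57):
Base rate for E-248 is 4.5%.
Additional duty on E-248 from Karova: +9.3%. Applied ad valorem rate: 4.5% + 9.3% = 13.8%.
Duty = ¥16,128.57 × 13.8% = ¥2,225.74.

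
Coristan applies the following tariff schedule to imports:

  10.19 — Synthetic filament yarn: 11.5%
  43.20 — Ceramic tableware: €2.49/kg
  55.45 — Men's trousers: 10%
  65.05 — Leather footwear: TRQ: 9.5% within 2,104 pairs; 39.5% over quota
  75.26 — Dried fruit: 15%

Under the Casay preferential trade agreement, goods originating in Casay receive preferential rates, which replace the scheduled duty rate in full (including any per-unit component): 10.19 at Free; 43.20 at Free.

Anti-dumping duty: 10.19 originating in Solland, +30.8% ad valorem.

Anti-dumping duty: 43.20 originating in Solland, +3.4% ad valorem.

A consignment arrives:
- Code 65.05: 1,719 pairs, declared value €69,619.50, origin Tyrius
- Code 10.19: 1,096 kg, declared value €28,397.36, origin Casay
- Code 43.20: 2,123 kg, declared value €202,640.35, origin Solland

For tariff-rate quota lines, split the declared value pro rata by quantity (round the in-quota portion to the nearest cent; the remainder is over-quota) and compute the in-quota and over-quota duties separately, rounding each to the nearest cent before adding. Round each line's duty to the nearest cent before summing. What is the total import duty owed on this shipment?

€18,789.89

Line 1 (65.05, Tyrius, 1,719 pairs, €69,619.50):
Code 65.05 is under a tariff-rate quota (threshold 2,104 pairs). Quantity 1,719 pairs is within the quota, so the in-quota rate 9.5% applies to the full value.
Duty = €69,619.50 × 9.5% = €6,613.85.
Line 2 (10.19, Casay, 1,096 kg, €28,397.36):
Base rate for 10.19 is 11.5%.
Origin Casay qualifies under the Coristan–Casay agreement and 10.19 is covered: preferential rate Free applies instead.
The additional-duty order on 10.19 targets Solland, not Casay; it does not apply.
Duty = €28,397.36 × 0% = €0.00.
Line 3 (43.20, Solland, 2,123 kg, €202,640.35):
Base rate for 43.20 is €2.49/kg.
43.20 has an FTA preferential rate, but origin Solland is not Casay; base rate stands.
Additional duty on 43.20 from Solland: +3.4% ad valorem. Applied ad valorem rate = 3.4%.
Duty = €202,640.35 × 3.4% + 2,123 × €2.49 = €12,176.04.
Total = €6,613.85 + €0.00 + €12,176.04 = €18,789.89.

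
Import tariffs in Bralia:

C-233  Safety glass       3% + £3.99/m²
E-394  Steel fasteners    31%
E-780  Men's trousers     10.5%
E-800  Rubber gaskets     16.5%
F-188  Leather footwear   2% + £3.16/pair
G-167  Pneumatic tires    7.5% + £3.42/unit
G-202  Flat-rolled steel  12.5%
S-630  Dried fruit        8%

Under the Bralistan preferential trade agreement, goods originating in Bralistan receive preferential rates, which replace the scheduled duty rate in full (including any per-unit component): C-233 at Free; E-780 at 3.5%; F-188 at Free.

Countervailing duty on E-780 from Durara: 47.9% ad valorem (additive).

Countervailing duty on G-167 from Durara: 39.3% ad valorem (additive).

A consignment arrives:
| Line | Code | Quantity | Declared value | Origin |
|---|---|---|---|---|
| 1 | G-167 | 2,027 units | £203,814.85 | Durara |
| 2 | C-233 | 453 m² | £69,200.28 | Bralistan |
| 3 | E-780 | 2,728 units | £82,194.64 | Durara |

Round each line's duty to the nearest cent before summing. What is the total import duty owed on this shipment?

Line 1 (G-167, Durara, 2,027 units, £203,814.85):
Base rate for G-167 is 7.5% + £3.42/unit.
Additional duty on G-167 from Durara: +39.3%. Applied ad valorem rate: 7.5% + 39.3% = 46.8%.
Duty = £203,814.85 × 46.8% + 2,027 × £3.42 = £102,317.69.
Line 2 (C-233, Bralistan, 453 m², £69,200.28):
Base rate for C-233 is 3% + £3.99/m².
Origin Bralistan qualifies under the Bralia–Bralistan agreement and C-233 is covered: preferential rate Free applies instead.
Duty = £69,200.28 × 0% = £0.00.
Line 3 (E-780, Durara, 2,728 units, £82,194.64):
Base rate for E-780 is 10.5%.
E-780 has an FTA preferential rate, but origin Durara is not Bralistan; base rate stands.
Additional duty on E-780 from Durara: +47.9%. Applied ad valorem rate: 10.5% + 47.9% = 58.4%.
Duty = £82,194.64 × 58.4% = £48,001.67.
Total = £102,317.69 + £0.00 + £48,001.67 = £150,319.36.

£150,319.36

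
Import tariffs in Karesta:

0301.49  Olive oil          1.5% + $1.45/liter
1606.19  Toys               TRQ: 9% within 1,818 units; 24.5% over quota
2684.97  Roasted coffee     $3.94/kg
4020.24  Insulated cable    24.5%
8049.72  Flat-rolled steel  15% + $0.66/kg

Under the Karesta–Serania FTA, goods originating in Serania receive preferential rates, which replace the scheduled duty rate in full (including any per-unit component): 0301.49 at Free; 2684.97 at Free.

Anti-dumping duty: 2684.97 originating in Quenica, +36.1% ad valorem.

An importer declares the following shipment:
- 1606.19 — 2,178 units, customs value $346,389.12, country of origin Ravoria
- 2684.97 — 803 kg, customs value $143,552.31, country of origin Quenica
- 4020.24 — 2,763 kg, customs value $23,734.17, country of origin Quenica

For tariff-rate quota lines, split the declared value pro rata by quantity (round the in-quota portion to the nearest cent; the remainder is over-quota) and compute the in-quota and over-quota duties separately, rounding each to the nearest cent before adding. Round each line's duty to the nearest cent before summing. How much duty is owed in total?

Line 1 (1606.19, Ravoria, 2,178 units, $346,389.12):
Code 1606.19 is under a tariff-rate quota (threshold 1,818 units). In-quota: 1,818 units at 9%; over-quota: 360 units at 24.5%.
Pro-rata value split: in-quota = $346,389.12 × 1,818/2,178 = $289,134.72; over-quota = $346,389.12 − $289,134.72 = $57,254.40.
In-quota duty = $289,134.72 × 9% = $26,022.12. Over-quota duty = $57,254.40 × 24.5% = $14,027.33.
Line duty = $26,022.12 + $14,027.33 = $40,049.45.
Line 2 (2684.97, Quenica, 803 kg, $143,552.31):
Base rate for 2684.97 is $3.94/kg.
2684.97 has an FTA preferential rate, but origin Quenica is not Serania; base rate stands.
Additional duty on 2684.97 from Quenica: +36.1% ad valorem. Applied ad valorem rate = 36.1%.
Duty = $143,552.31 × 36.1% + 803 × $3.94 = $54,986.20.
Line 3 (4020.24, Quenica, 2,763 kg, $23,734.17):
Base rate for 4020.24 is 24.5%.
Duty = $23,734.17 × 24.5% = $5,814.87.
Total = $40,049.45 + $54,986.20 + $5,814.87 = $100,850.52.

$100,850.52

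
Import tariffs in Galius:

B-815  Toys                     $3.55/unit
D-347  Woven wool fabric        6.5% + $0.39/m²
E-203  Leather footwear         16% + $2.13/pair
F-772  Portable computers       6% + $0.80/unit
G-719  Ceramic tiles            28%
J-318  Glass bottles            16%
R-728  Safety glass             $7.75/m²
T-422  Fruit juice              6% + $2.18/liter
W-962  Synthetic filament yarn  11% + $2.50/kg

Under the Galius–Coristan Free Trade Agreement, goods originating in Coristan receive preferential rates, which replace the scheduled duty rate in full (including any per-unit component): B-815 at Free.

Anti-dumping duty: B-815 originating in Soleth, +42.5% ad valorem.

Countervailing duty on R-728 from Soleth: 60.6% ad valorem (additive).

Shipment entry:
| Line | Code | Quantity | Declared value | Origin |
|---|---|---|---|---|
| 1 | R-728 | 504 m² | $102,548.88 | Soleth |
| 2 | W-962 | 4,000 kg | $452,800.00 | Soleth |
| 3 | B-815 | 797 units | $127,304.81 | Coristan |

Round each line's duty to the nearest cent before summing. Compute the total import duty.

Line 1 (R-728, Soleth, 504 m², $102,548.88):
Base rate for R-728 is $7.75/m².
Additional duty on R-728 from Soleth: +60.6% ad valorem. Applied ad valorem rate = 60.6%.
Duty = $102,548.88 × 60.6% + 504 × $7.75 = $66,050.62.
Line 2 (W-962, Soleth, 4,000 kg, $452,800.00):
Base rate for W-962 is 11% + $2.50/kg.
Duty = $452,800.00 × 11% + 4,000 × $2.50 = $59,808.00.
Line 3 (B-815, Coristan, 797 units, $127,304.81):
Base rate for B-815 is $3.55/unit.
Origin Coristan qualifies under the Galius–Coristan agreement and B-815 is covered: preferential rate Free applies instead.
The additional-duty order on B-815 targets Soleth, not Coristan; it does not apply.
Duty = $127,304.81 × 0% = $0.00.
Total = $66,050.62 + $59,808.00 + $0.00 = $125,858.62.

$125,858.62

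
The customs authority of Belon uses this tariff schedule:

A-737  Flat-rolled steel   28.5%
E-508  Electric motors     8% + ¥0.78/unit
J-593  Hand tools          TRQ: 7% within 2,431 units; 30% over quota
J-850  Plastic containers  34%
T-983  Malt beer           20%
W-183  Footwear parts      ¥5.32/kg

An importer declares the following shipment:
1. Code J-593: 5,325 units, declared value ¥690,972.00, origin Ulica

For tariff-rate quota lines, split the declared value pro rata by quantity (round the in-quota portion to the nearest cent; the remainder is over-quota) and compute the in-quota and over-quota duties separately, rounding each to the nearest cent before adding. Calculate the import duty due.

Line 1 (J-593, Ulica, 5,325 units, ¥690,972.00):
Code J-593 is under a tariff-rate quota (threshold 2,431 units). In-quota: 2,431 units at 7%; over-quota: 2,894 units at 30%.
Pro-rata value split: in-quota = ¥690,972.00 × 2,431/5,325 = ¥315,446.56; over-quota = ¥690,972.00 − ¥315,446.56 = ¥375,525.44.
In-quota duty = ¥315,446.56 × 7% = ¥22,081.26. Over-quota duty = ¥375,525.44 × 30% = ¥112,657.63.
Line duty = ¥22,081.26 + ¥112,657.63 = ¥134,738.89.

¥134,738.89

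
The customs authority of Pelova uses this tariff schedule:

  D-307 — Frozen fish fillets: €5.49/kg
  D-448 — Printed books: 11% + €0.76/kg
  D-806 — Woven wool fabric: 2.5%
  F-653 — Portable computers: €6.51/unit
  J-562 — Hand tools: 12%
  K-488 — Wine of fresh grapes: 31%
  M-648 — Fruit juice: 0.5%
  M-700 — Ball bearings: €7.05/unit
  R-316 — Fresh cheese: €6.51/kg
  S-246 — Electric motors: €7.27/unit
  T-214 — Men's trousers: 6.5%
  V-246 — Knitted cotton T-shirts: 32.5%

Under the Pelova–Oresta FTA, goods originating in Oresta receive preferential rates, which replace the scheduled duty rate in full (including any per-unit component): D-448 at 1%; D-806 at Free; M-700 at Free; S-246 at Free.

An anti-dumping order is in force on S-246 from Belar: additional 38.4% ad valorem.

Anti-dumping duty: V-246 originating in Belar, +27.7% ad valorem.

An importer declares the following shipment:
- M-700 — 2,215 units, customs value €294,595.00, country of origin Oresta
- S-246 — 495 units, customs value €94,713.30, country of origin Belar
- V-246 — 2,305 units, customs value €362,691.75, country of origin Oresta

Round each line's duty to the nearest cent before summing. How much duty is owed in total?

€157,843.38

Line 1 (M-700, Oresta, 2,215 units, €294,595.00):
Base rate for M-700 is €7.05/unit.
Origin Oresta qualifies under the Pelova–Oresta agreement and M-700 is covered: preferential rate Free applies instead.
Duty = €294,595.00 × 0% = €0.00.
Line 2 (S-246, Belar, 495 units, €94,713.30):
Base rate for S-246 is €7.27/unit.
S-246 has an FTA preferential rate, but origin Belar is not Oresta; base rate stands.
Additional duty on S-246 from Belar: +38.4% ad valorem. Applied ad valorem rate = 38.4%.
Duty = €94,713.30 × 38.4% + 495 × €7.27 = €39,968.56.
Line 3 (V-246, Oresta, 2,305 units, €362,691.75):
Base rate for V-246 is 32.5%.
Origin Oresta is the FTA partner but V-246 is not on the preference list; base rate stands.
The additional-duty order on V-246 targets Belar, not Oresta; it does not apply.
Duty = €362,691.75 × 32.5% = €117,874.82.
Total = €0.00 + €39,968.56 + €117,874.82 = €157,843.38.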